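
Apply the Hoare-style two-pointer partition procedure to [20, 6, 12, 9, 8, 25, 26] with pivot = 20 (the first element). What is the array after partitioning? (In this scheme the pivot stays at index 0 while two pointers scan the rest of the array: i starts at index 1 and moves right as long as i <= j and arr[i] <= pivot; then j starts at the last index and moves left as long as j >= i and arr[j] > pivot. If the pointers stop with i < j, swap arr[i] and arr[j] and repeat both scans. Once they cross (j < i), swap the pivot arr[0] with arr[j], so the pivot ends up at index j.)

Hoare-style two-pointer partition with pivot = 20:

Initial array: [20, 6, 12, 9, 8, 25, 26]

Pointers start at i = 1, j = 6.
i ends at 5, j ends at 4: the pointers have crossed (j < i), so scanning stops.

Swap pivot arr[0] with arr[4] to place pivot at position 4: [8, 6, 12, 9, 20, 25, 26]
Pivot position: 4

After partitioning with pivot 20, the array becomes [8, 6, 12, 9, 20, 25, 26]. The pivot is placed at index 4. All elements to the left of the pivot are <= 20, and all elements to the right are > 20.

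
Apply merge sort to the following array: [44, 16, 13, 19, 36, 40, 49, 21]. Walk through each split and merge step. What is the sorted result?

Merge sort trace:

Split: [44, 16, 13, 19, 36, 40, 49, 21] -> [44, 16, 13, 19] and [36, 40, 49, 21]
  Split: [44, 16, 13, 19] -> [44, 16] and [13, 19]
    Split: [44, 16] -> [44] and [16]
    Merge: [44] + [16] -> [16, 44]
    Split: [13, 19] -> [13] and [19]
    Merge: [13] + [19] -> [13, 19]
  Merge: [16, 44] + [13, 19] -> [13, 16, 19, 44]
  Split: [36, 40, 49, 21] -> [36, 40] and [49, 21]
    Split: [36, 40] -> [36] and [40]
    Merge: [36] + [40] -> [36, 40]
    Split: [49, 21] -> [49] and [21]
    Merge: [49] + [21] -> [21, 49]
  Merge: [36, 40] + [21, 49] -> [21, 36, 40, 49]
Merge: [13, 16, 19, 44] + [21, 36, 40, 49] -> [13, 16, 19, 21, 36, 40, 44, 49]

Final sorted array: [13, 16, 19, 21, 36, 40, 44, 49]

The merge sort proceeds by recursively splitting the array and merging sorted halves.
After all merges, the sorted array is [13, 16, 19, 21, 36, 40, 44, 49].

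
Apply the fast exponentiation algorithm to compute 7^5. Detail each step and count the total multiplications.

Computing 7^5 by squaring (build up from 7^1; each line after the first costs one multiplication):

7^1 = 7
7^2 = (7^1)^2 = 7^2 = 49
7^4 = (7^2)^2 = 49^2 = 2401
7^5 = 7 * 7^4 = 7 * 2401 = 16807

Result: 16807
Multiplications needed: 3 (3 lines after 7^1)

7^5 = 16807. Using exponentiation by squaring, this requires 3 multiplications. The key idea: if the exponent is even, square the half-power; if odd, multiply by the base once.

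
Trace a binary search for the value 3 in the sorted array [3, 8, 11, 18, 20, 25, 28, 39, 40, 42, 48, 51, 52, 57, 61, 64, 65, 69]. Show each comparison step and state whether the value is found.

Binary search for 3 in [3, 8, 11, 18, 20, 25, 28, 39, 40, 42, 48, 51, 52, 57, 61, 64, 65, 69]:

lo=0, hi=17, mid=8, arr[mid]=40 -> 40 > 3, search left half
lo=0, hi=7, mid=3, arr[mid]=18 -> 18 > 3, search left half
lo=0, hi=2, mid=1, arr[mid]=8 -> 8 > 3, search left half
lo=0, hi=0, mid=0, arr[mid]=3 -> Found target at index 0!

Binary search finds 3 at index 0 after 4 comparisons. The search repeatedly halves the search space by comparing with the middle element.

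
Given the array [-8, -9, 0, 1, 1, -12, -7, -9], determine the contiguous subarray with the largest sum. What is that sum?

Using Kadane's algorithm on [-8, -9, 0, 1, 1, -12, -7, -9]:

Scanning through the array:
Position 1 (value -9): max_ending_here = -9, max_so_far = -8
Position 2 (value 0): max_ending_here = 0, max_so_far = 0
Position 3 (value 1): max_ending_here = 1, max_so_far = 1
Position 4 (value 1): max_ending_here = 2, max_so_far = 2
Position 5 (value -12): max_ending_here = -10, max_so_far = 2
Position 6 (value -7): max_ending_here = -7, max_so_far = 2
Position 7 (value -9): max_ending_here = -9, max_so_far = 2

Maximum subarray: [0, 1, 1]
Maximum sum: 2

The maximum subarray is [0, 1, 1] with sum 2. This subarray runs from index 2 to index 4.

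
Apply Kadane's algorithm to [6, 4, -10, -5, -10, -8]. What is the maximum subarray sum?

Using Kadane's algorithm on [6, 4, -10, -5, -10, -8]:

Scanning through the array:
Position 1 (value 4): max_ending_here = 10, max_so_far = 10
Position 2 (value -10): max_ending_here = 0, max_so_far = 10
Position 3 (value -5): max_ending_here = -5, max_so_far = 10
Position 4 (value -10): max_ending_here = -10, max_so_far = 10
Position 5 (value -8): max_ending_here = -8, max_so_far = 10

Maximum subarray: [6, 4]
Maximum sum: 10

The maximum subarray is [6, 4] with sum 10. This subarray runs from index 0 to index 1.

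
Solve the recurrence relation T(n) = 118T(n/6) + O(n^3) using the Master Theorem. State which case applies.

Master Theorem for T(n) = 118T(n/6) + O(n^3):

a = 118, b = 6, c = 3
log_b(a) = log_6(118) = 2.6626

Case 3: c = 3 > log_6(118) = 2.6626
T(n) = O(n^3) = O(n^3)

For T(n) = 118T(n/6) + O(n^3): log_6(118) = 2.6626. This is Case 3 of the Master Theorem (c > log_b(a), work dominated by root), giving O(n^3).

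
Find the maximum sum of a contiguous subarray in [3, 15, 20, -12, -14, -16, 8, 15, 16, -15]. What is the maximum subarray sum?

Using Kadane's algorithm on [3, 15, 20, -12, -14, -16, 8, 15, 16, -15]:

Scanning through the array:
Position 1 (value 15): max_ending_here = 18, max_so_far = 18
Position 2 (value 20): max_ending_here = 38, max_so_far = 38
Position 3 (value -12): max_ending_here = 26, max_so_far = 38
Position 4 (value -14): max_ending_here = 12, max_so_far = 38
Position 5 (value -16): max_ending_here = -4, max_so_far = 38
Position 6 (value 8): max_ending_here = 8, max_so_far = 38
Position 7 (value 15): max_ending_here = 23, max_so_far = 38
Position 8 (value 16): max_ending_here = 39, max_so_far = 39
Position 9 (value -15): max_ending_here = 24, max_so_far = 39

Maximum subarray: [8, 15, 16]
Maximum sum: 39

The maximum subarray is [8, 15, 16] with sum 39. This subarray runs from index 6 to index 8.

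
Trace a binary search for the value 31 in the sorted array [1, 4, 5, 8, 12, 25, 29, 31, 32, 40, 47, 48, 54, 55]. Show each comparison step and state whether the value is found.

Binary search for 31 in [1, 4, 5, 8, 12, 25, 29, 31, 32, 40, 47, 48, 54, 55]:

lo=0, hi=13, mid=6, arr[mid]=29 -> 29 < 31, search right half
lo=7, hi=13, mid=10, arr[mid]=47 -> 47 > 31, search left half
lo=7, hi=9, mid=8, arr[mid]=32 -> 32 > 31, search left half
lo=7, hi=7, mid=7, arr[mid]=31 -> Found target at index 7!

Binary search finds 31 at index 7 after 4 comparisons. The search repeatedly halves the search space by comparing with the middle element.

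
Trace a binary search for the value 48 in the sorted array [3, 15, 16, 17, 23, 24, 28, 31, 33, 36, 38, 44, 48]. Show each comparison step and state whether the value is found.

Binary search for 48 in [3, 15, 16, 17, 23, 24, 28, 31, 33, 36, 38, 44, 48]:

lo=0, hi=12, mid=6, arr[mid]=28 -> 28 < 48, search right half
lo=7, hi=12, mid=9, arr[mid]=36 -> 36 < 48, search right half
lo=10, hi=12, mid=11, arr[mid]=44 -> 44 < 48, search right half
lo=12, hi=12, mid=12, arr[mid]=48 -> Found target at index 12!

Binary search finds 48 at index 12 after 4 comparisons. The search repeatedly halves the search space by comparing with the middle element.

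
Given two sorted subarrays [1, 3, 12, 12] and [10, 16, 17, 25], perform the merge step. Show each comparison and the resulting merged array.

Merging process:

Compare 1 vs 10: take 1 from left. Merged: [1]
Compare 3 vs 10: take 3 from left. Merged: [1, 3]
Compare 12 vs 10: take 10 from right. Merged: [1, 3, 10]
Compare 12 vs 16: take 12 from left. Merged: [1, 3, 10, 12]
Compare 12 vs 16: take 12 from left. Merged: [1, 3, 10, 12, 12]
Append remaining from right: [16, 17, 25]. Merged: [1, 3, 10, 12, 12, 16, 17, 25]

Final merged array: [1, 3, 10, 12, 12, 16, 17, 25]
Total comparisons: 5

The merged array is [1, 3, 10, 12, 12, 16, 17, 25], requiring 5 comparisons. The merge step runs in O(n) time where n is the total number of elements.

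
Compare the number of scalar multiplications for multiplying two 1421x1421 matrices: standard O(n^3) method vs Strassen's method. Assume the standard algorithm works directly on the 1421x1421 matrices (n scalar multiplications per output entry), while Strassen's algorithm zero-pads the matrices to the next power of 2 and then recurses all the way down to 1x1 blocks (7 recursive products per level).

Matrix multiplication for 1421x1421 matrices:

Strassen's algorithm requires power-of-2 dimensions. Pad 1421x1421 to 2048x2048 (next power of 2).

Standard algorithm: 1421^3 = 2869341461 multiplications
Strassen's algorithm: 7^(log2(2048)) = 7^11 = 1977326743 multiplications
Savings: 2869341461 - 1977326743 = 892014718 multiplications

Standard: 2869341461 multiplications (1421^3). Strassen: 1977326743 multiplications (7^11, after padding to 2048x2048). Strassen reduces 8 recursive multiplications to 7 at each level.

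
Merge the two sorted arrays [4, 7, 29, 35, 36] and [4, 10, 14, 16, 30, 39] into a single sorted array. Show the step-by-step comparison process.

Merging process:

Compare 4 vs 4: take 4 from left. Merged: [4]
Compare 7 vs 4: take 4 from right. Merged: [4, 4]
Compare 7 vs 10: take 7 from left. Merged: [4, 4, 7]
Compare 29 vs 10: take 10 from right. Merged: [4, 4, 7, 10]
Compare 29 vs 14: take 14 from right. Merged: [4, 4, 7, 10, 14]
Compare 29 vs 16: take 16 from right. Merged: [4, 4, 7, 10, 14, 16]
Compare 29 vs 30: take 29 from left. Merged: [4, 4, 7, 10, 14, 16, 29]
Compare 35 vs 30: take 30 from right. Merged: [4, 4, 7, 10, 14, 16, 29, 30]
Compare 35 vs 39: take 35 from left. Merged: [4, 4, 7, 10, 14, 16, 29, 30, 35]
Compare 36 vs 39: take 36 from left. Merged: [4, 4, 7, 10, 14, 16, 29, 30, 35, 36]
Append remaining from right: [39]. Merged: [4, 4, 7, 10, 14, 16, 29, 30, 35, 36, 39]

Final merged array: [4, 4, 7, 10, 14, 16, 29, 30, 35, 36, 39]
Total comparisons: 10

The merged array is [4, 4, 7, 10, 14, 16, 29, 30, 35, 36, 39], requiring 10 comparisons. The merge step runs in O(n) time where n is the total number of elements.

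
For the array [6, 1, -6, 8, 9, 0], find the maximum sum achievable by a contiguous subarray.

Using Kadane's algorithm on [6, 1, -6, 8, 9, 0]:

Scanning through the array:
Position 1 (value 1): max_ending_here = 7, max_so_far = 7
Position 2 (value -6): max_ending_here = 1, max_so_far = 7
Position 3 (value 8): max_ending_here = 9, max_so_far = 9
Position 4 (value 9): max_ending_here = 18, max_so_far = 18
Position 5 (value 0): max_ending_here = 18, max_so_far = 18

Maximum subarray: [6, 1, -6, 8, 9]
Maximum sum: 18

The maximum subarray is [6, 1, -6, 8, 9] with sum 18. This subarray runs from index 0 to index 4.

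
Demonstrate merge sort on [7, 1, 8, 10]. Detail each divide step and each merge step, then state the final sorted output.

Merge sort trace:

Split: [7, 1, 8, 10] -> [7, 1] and [8, 10]
  Split: [7, 1] -> [7] and [1]
  Merge: [7] + [1] -> [1, 7]
  Split: [8, 10] -> [8] and [10]
  Merge: [8] + [10] -> [8, 10]
Merge: [1, 7] + [8, 10] -> [1, 7, 8, 10]

Final sorted array: [1, 7, 8, 10]

The merge sort proceeds by recursively splitting the array and merging sorted halves.
After all merges, the sorted array is [1, 7, 8, 10].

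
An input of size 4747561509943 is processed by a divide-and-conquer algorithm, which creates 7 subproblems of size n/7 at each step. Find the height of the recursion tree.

For divide and conquer with division factor 7:

Problem sizes at each level:
Level 0: 4747561509943
Level 1: 678223072849
Level 2: 96889010407
Level 3: 13841287201
Level 4: 1977326743
Level 5: 282475249
Level 6: 40353607
Level 7: 5764801
Level 8: 823543
Level 9: 117649
Level 10: 16807
Level 11: 2401
Level 12: 343
Level 13: 49
Level 14: 7
Level 15: 1

The root is level 0 and the size-1 base case is level 15 (the tree spans levels 0 through 15, i.e. 16 levels counting the root), so the depth is the number of divisions: log_7(4747561509943) = 15

The recursion tree depth is log_7(4747561509943) = 15. At each level, the problem size is divided by 7, so it takes 15 divisions to reduce to a base case of size 1. The algorithm makes 7 recursive calls at each level.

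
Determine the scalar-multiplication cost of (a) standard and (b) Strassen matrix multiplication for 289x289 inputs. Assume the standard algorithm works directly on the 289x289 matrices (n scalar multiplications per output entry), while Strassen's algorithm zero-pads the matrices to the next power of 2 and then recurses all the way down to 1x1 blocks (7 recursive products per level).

Matrix multiplication for 289x289 matrices:

Strassen's algorithm requires power-of-2 dimensions. Pad 289x289 to 512x512 (next power of 2).

Standard algorithm: 289^3 = 24137569 multiplications
Strassen's algorithm: 7^(log2(512)) = 7^9 = 40353607 multiplications
Difference: 24137569 - 40353607 = -16216038 (Strassen uses MORE here due to padding overhead — for small or just-over-power-of-2 n, padding can outweigh the per-level savings)

Standard: 24137569 multiplications (289^3). Strassen: 40353607 multiplications (7^9, after padding to 512x512). Strassen reduces 8 recursive multiplications to 7 at each level.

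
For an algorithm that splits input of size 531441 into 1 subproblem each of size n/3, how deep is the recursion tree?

For divide and conquer with division factor 3:

Problem sizes at each level:
Level 0: 531441
Level 1: 177147
Level 2: 59049
Level 3: 19683
Level 4: 6561
Level 5: 2187
Level 6: 729
Level 7: 243
Level 8: 81
Level 9: 27
Level 10: 9
Level 11: 3
Level 12: 1

The root is level 0 and the size-1 base case is level 12 (the tree spans levels 0 through 12, i.e. 13 levels counting the root), so the depth is the number of divisions: log_3(531441) = 12

The recursion tree depth is log_3(531441) = 12. At each level, the problem size is divided by 3, so it takes 12 divisions to reduce to a base case of size 1. The algorithm makes 1 recursive call at each level.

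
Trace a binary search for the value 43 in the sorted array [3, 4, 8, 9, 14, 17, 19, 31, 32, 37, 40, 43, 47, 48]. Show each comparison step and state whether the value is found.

Binary search for 43 in [3, 4, 8, 9, 14, 17, 19, 31, 32, 37, 40, 43, 47, 48]:

lo=0, hi=13, mid=6, arr[mid]=19 -> 19 < 43, search right half
lo=7, hi=13, mid=10, arr[mid]=40 -> 40 < 43, search right half
lo=11, hi=13, mid=12, arr[mid]=47 -> 47 > 43, search left half
lo=11, hi=11, mid=11, arr[mid]=43 -> Found target at index 11!

Binary search finds 43 at index 11 after 4 comparisons. The search repeatedly halves the search space by comparing with the middle element.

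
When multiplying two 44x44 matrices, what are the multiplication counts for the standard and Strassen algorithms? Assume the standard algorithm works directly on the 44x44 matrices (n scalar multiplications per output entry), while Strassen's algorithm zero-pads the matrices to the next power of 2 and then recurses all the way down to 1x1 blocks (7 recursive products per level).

Matrix multiplication for 44x44 matrices:

Strassen's algorithm requires power-of-2 dimensions. Pad 44x44 to 64x64 (next power of 2).

Standard algorithm: 44^3 = 85184 multiplications
Strassen's algorithm: 7^(log2(64)) = 7^6 = 117649 multiplications
Difference: 85184 - 117649 = -32465 (Strassen uses MORE here due to padding overhead — for small or just-over-power-of-2 n, padding can outweigh the per-level savings)

Standard: 85184 multiplications (44^3). Strassen: 117649 multiplications (7^6, after padding to 64x64). Strassen reduces 8 recursive multiplications to 7 at each level.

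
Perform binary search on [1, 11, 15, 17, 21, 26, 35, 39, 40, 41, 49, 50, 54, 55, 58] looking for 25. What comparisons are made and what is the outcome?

Binary search for 25 in [1, 11, 15, 17, 21, 26, 35, 39, 40, 41, 49, 50, 54, 55, 58]:

lo=0, hi=14, mid=7, arr[mid]=39 -> 39 > 25, search left half
lo=0, hi=6, mid=3, arr[mid]=17 -> 17 < 25, search right half
lo=4, hi=6, mid=5, arr[mid]=26 -> 26 > 25, search left half
lo=4, hi=4, mid=4, arr[mid]=21 -> 21 < 25, search right half
lo=5 > hi=4, target 25 not found

Binary search determines that 25 is not in the array after 4 comparisons. The search space was exhausted without finding the target.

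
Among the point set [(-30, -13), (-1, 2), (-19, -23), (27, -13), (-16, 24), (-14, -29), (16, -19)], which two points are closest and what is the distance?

Computing all pairwise distances among 7 points:

d((-30, -13), (-1, 2)) = 32.6497
d((-30, -13), (-19, -23)) = 14.8661
d((-30, -13), (27, -13)) = 57.0
d((-30, -13), (-16, 24)) = 39.5601
d((-30, -13), (-14, -29)) = 22.6274
d((-30, -13), (16, -19)) = 46.3897
d((-1, 2), (-19, -23)) = 30.8058
d((-1, 2), (27, -13)) = 31.7648
d((-1, 2), (-16, 24)) = 26.6271
d((-1, 2), (-14, -29)) = 33.6155
d((-1, 2), (16, -19)) = 27.0185
d((-19, -23), (27, -13)) = 47.0744
d((-19, -23), (-16, 24)) = 47.0956
d((-19, -23), (-14, -29)) = 7.8102 <-- minimum
d((-19, -23), (16, -19)) = 35.2278
d((27, -13), (-16, 24)) = 56.7274
d((27, -13), (-14, -29)) = 44.0114
d((27, -13), (16, -19)) = 12.53
d((-16, 24), (-14, -29)) = 53.0377
d((-16, 24), (16, -19)) = 53.6004
d((-14, -29), (16, -19)) = 31.6228

Closest pair: (-19, -23) and (-14, -29) with distance 7.8102

The closest pair is (-19, -23) and (-14, -29) with Euclidean distance 7.8102. For 7 points, brute-force pairwise comparison is shown above. For large n, the divide-and-conquer algorithm (sort by x, recurse on halves, check the dividing strip) achieves O(n log n).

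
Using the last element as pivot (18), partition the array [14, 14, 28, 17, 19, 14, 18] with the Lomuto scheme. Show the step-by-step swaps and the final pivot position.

Lomuto partition with pivot = 18:

Initial array: [14, 14, 28, 17, 19, 14, 18]

arr[0]=14 <= 18: swap with position 0, array becomes [14, 14, 28, 17, 19, 14, 18]
arr[1]=14 <= 18: swap with position 1, array becomes [14, 14, 28, 17, 19, 14, 18]
arr[2]=28 > 18: no swap
arr[3]=17 <= 18: swap with position 2, array becomes [14, 14, 17, 28, 19, 14, 18]
arr[4]=19 > 18: no swap
arr[5]=14 <= 18: swap with position 3, array becomes [14, 14, 17, 14, 19, 28, 18]

Place pivot at position 4: [14, 14, 17, 14, 18, 28, 19]
Pivot position: 4

After partitioning with pivot 18, the array becomes [14, 14, 17, 14, 18, 28, 19]. The pivot is placed at index 4. All elements to the left of the pivot are <= 18, and all elements to the right are > 18.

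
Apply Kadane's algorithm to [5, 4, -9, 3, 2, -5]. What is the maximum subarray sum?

Using Kadane's algorithm on [5, 4, -9, 3, 2, -5]:

Scanning through the array:
Position 1 (value 4): max_ending_here = 9, max_so_far = 9
Position 2 (value -9): max_ending_here = 0, max_so_far = 9
Position 3 (value 3): max_ending_here = 3, max_so_far = 9
Position 4 (value 2): max_ending_here = 5, max_so_far = 9
Position 5 (value -5): max_ending_here = 0, max_so_far = 9

Maximum subarray: [5, 4]
Maximum sum: 9

The maximum subarray is [5, 4] with sum 9. This subarray runs from index 0 to index 1.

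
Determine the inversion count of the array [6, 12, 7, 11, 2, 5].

Finding inversions in [6, 12, 7, 11, 2, 5]:

(0, 4): arr[0]=6 > arr[4]=2
(0, 5): arr[0]=6 > arr[5]=5
(1, 2): arr[1]=12 > arr[2]=7
(1, 3): arr[1]=12 > arr[3]=11
(1, 4): arr[1]=12 > arr[4]=2
(1, 5): arr[1]=12 > arr[5]=5
(2, 4): arr[2]=7 > arr[4]=2
(2, 5): arr[2]=7 > arr[5]=5
(3, 4): arr[3]=11 > arr[4]=2
(3, 5): arr[3]=11 > arr[5]=5

Total inversions: 10

The array has 10 inversion(s): (0,4), (0,5), (1,2), (1,3), (1,4), (1,5), (2,4), (2,5), (3,4), (3,5). Each pair (i,j) satisfies i < j and arr[i] > arr[j].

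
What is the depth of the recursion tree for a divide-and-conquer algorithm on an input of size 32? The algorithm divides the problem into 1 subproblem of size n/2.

For divide and conquer with division factor 2:

Problem sizes at each level:
Level 0: 32
Level 1: 16
Level 2: 8
Level 3: 4
Level 4: 2
Level 5: 1

The root is level 0 and the size-1 base case is level 5 (the tree spans levels 0 through 5, i.e. 6 levels counting the root), so the depth is the number of divisions: log_2(32) = 5

The recursion tree depth is log_2(32) = 5. At each level, the problem size is divided by 2, so it takes 5 divisions to reduce to a base case of size 1. The algorithm makes 1 recursive call at each level.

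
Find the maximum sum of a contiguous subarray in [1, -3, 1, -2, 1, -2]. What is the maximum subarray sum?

Using Kadane's algorithm on [1, -3, 1, -2, 1, -2]:

Scanning through the array:
Position 1 (value -3): max_ending_here = -2, max_so_far = 1
Position 2 (value 1): max_ending_here = 1, max_so_far = 1
Position 3 (value -2): max_ending_here = -1, max_so_far = 1
Position 4 (value 1): max_ending_here = 1, max_so_far = 1
Position 5 (value -2): max_ending_here = -1, max_so_far = 1

Maximum subarray: [1]
Maximum sum: 1

The maximum subarray is [1] with sum 1. This subarray runs from index 0 to index 0.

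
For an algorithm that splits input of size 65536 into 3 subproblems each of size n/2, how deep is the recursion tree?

For divide and conquer with division factor 2:

Problem sizes at each level:
Level 0: 65536
Level 1: 32768
Level 2: 16384
Level 3: 8192
Level 4: 4096
Level 5: 2048
Level 6: 1024
Level 7: 512
Level 8: 256
Level 9: 128
Level 10: 64
Level 11: 32
Level 12: 16
Level 13: 8
Level 14: 4
Level 15: 2
Level 16: 1

The root is level 0 and the size-1 base case is level 16 (the tree spans levels 0 through 16, i.e. 17 levels counting the root), so the depth is the number of divisions: log_2(65536) = 16

The recursion tree depth is log_2(65536) = 16. At each level, the problem size is divided by 2, so it takes 16 divisions to reduce to a base case of size 1. The algorithm makes 3 recursive calls at each level.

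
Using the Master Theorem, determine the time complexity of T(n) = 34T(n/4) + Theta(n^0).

Master Theorem for T(n) = 34T(n/4) + O(n^0):

a = 34, b = 4, c = 0
log_b(a) = log_4(34) = 2.5437

Case 1: c = 0 < log_4(34) = 2.5437
T(n) = O(n^(log_4 34))

For T(n) = 34T(n/4) + O(n^0): log_4(34) = 2.5437. This is Case 1 of the Master Theorem (c < log_b(a), work dominated by leaves), giving O(n^(log_4 34)).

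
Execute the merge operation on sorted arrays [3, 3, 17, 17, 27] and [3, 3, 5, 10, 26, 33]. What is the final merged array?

Merging process:

Compare 3 vs 3: take 3 from left. Merged: [3]
Compare 3 vs 3: take 3 from left. Merged: [3, 3]
Compare 17 vs 3: take 3 from right. Merged: [3, 3, 3]
Compare 17 vs 3: take 3 from right. Merged: [3, 3, 3, 3]
Compare 17 vs 5: take 5 from right. Merged: [3, 3, 3, 3, 5]
Compare 17 vs 10: take 10 from right. Merged: [3, 3, 3, 3, 5, 10]
Compare 17 vs 26: take 17 from left. Merged: [3, 3, 3, 3, 5, 10, 17]
Compare 17 vs 26: take 17 from left. Merged: [3, 3, 3, 3, 5, 10, 17, 17]
Compare 27 vs 26: take 26 from right. Merged: [3, 3, 3, 3, 5, 10, 17, 17, 26]
Compare 27 vs 33: take 27 from left. Merged: [3, 3, 3, 3, 5, 10, 17, 17, 26, 27]
Append remaining from right: [33]. Merged: [3, 3, 3, 3, 5, 10, 17, 17, 26, 27, 33]

Final merged array: [3, 3, 3, 3, 5, 10, 17, 17, 26, 27, 33]
Total comparisons: 10

The merged array is [3, 3, 3, 3, 5, 10, 17, 17, 26, 27, 33], requiring 10 comparisons. The merge step runs in O(n) time where n is the total number of elements.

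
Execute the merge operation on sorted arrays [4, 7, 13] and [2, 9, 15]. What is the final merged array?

Merging process:

Compare 4 vs 2: take 2 from right. Merged: [2]
Compare 4 vs 9: take 4 from left. Merged: [2, 4]
Compare 7 vs 9: take 7 from left. Merged: [2, 4, 7]
Compare 13 vs 9: take 9 from right. Merged: [2, 4, 7, 9]
Compare 13 vs 15: take 13 from left. Merged: [2, 4, 7, 9, 13]
Append remaining from right: [15]. Merged: [2, 4, 7, 9, 13, 15]

Final merged array: [2, 4, 7, 9, 13, 15]
Total comparisons: 5

The merged array is [2, 4, 7, 9, 13, 15], requiring 5 comparisons. The merge step runs in O(n) time where n is the total number of elements.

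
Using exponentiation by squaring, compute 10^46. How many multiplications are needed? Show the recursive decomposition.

Computing 10^46 by squaring (build up from 10^1; each line after the first costs one multiplication):

10^1 = 10
10^2 = (10^1)^2 = 10^2 = 100
10^4 = (10^2)^2 = 100^2 = 10000
10^5 = 10 * 10^4 = 10 * 10000 = 100000
10^10 = (10^5)^2 = 100000^2 = 10000000000
10^11 = 10 * 10^10 = 10 * 10000000000 = 100000000000
10^22 = (10^11)^2 = 100000000000^2 = 10000000000000000000000
10^23 = 10 * 10^22 = 10 * 10000000000000000000000 = 100000000000000000000000
10^46 = (10^23)^2 = 100000000000000000000000^2 = 10000000000000000000000000000000000000000000000

Result: 10000000000000000000000000000000000000000000000
Multiplications needed: 8 (8 lines after 10^1)

10^46 = 10000000000000000000000000000000000000000000000. Using exponentiation by squaring, this requires 8 multiplications. The key idea: if the exponent is even, square the half-power; if odd, multiply by the base once.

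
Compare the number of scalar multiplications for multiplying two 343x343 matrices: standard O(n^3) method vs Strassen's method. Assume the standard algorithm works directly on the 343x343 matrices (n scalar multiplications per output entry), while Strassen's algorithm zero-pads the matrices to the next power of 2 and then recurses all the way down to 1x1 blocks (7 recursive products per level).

Matrix multiplication for 343x343 matrices:

Strassen's algorithm requires power-of-2 dimensions. Pad 343x343 to 512x512 (next power of 2).

Standard algorithm: 343^3 = 40353607 multiplications
Strassen's algorithm: 7^(log2(512)) = 7^9 = 40353607 multiplications
Savings: 40353607 - 40353607 = 0 multiplications

Standard: 40353607 multiplications (343^3). Strassen: 40353607 multiplications (7^9, after padding to 512x512). Strassen reduces 8 recursive multiplications to 7 at each level.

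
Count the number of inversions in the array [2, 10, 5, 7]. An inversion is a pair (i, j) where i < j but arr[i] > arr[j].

Finding inversions in [2, 10, 5, 7]:

(1, 2): arr[1]=10 > arr[2]=5
(1, 3): arr[1]=10 > arr[3]=7

Total inversions: 2

The array has 2 inversion(s): (1,2), (1,3). Each pair (i,j) satisfies i < j and arr[i] > arr[j].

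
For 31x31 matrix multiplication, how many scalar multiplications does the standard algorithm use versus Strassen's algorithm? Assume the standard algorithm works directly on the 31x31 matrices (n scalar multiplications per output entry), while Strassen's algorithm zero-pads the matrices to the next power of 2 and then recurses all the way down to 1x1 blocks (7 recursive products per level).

Matrix multiplication for 31x31 matrices:

Strassen's algorithm requires power-of-2 dimensions. Pad 31x31 to 32x32 (next power of 2).

Standard algorithm: 31^3 = 29791 multiplications
Strassen's algorithm: 7^(log2(32)) = 7^5 = 16807 multiplications
Savings: 29791 - 16807 = 12984 multiplications

Standard: 29791 multiplications (31^3). Strassen: 16807 multiplications (7^5, after padding to 32x32). Strassen reduces 8 recursive multiplications to 7 at each level.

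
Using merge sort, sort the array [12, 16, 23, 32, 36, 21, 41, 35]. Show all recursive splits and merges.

Merge sort trace:

Split: [12, 16, 23, 32, 36, 21, 41, 35] -> [12, 16, 23, 32] and [36, 21, 41, 35]
  Split: [12, 16, 23, 32] -> [12, 16] and [23, 32]
    Split: [12, 16] -> [12] and [16]
    Merge: [12] + [16] -> [12, 16]
    Split: [23, 32] -> [23] and [32]
    Merge: [23] + [32] -> [23, 32]
  Merge: [12, 16] + [23, 32] -> [12, 16, 23, 32]
  Split: [36, 21, 41, 35] -> [36, 21] and [41, 35]
    Split: [36, 21] -> [36] and [21]
    Merge: [36] + [21] -> [21, 36]
    Split: [41, 35] -> [41] and [35]
    Merge: [41] + [35] -> [35, 41]
  Merge: [21, 36] + [35, 41] -> [21, 35, 36, 41]
Merge: [12, 16, 23, 32] + [21, 35, 36, 41] -> [12, 16, 21, 23, 32, 35, 36, 41]

Final sorted array: [12, 16, 21, 23, 32, 35, 36, 41]

The merge sort proceeds by recursively splitting the array and merging sorted halves.
After all merges, the sorted array is [12, 16, 21, 23, 32, 35, 36, 41].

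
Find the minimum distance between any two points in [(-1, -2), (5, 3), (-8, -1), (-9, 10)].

Computing all pairwise distances among 4 points:

d((-1, -2), (5, 3)) = 7.8102
d((-1, -2), (-8, -1)) = 7.0711 <-- minimum
d((-1, -2), (-9, 10)) = 14.4222
d((5, 3), (-8, -1)) = 13.6015
d((5, 3), (-9, 10)) = 15.6525
d((-8, -1), (-9, 10)) = 11.0454

Closest pair: (-1, -2) and (-8, -1) with distance 7.0711

The closest pair is (-1, -2) and (-8, -1) with Euclidean distance 7.0711. For 4 points, brute-force pairwise comparison is shown above. For large n, the divide-and-conquer algorithm (sort by x, recurse on halves, check the dividing strip) achieves O(n log n).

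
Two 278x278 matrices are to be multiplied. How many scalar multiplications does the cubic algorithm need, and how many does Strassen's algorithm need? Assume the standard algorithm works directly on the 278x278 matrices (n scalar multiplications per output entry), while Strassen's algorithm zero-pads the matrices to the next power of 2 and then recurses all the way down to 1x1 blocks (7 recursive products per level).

Matrix multiplication for 278x278 matrices:

Strassen's algorithm requires power-of-2 dimensions. Pad 278x278 to 512x512 (next power of 2).

Standard algorithm: 278^3 = 21484952 multiplications
Strassen's algorithm: 7^(log2(512)) = 7^9 = 40353607 multiplications
Difference: 21484952 - 40353607 = -18868655 (Strassen uses MORE here due to padding overhead — for small or just-over-power-of-2 n, padding can outweigh the per-level savings)

Standard: 21484952 multiplications (278^3). Strassen: 40353607 multiplications (7^9, after padding to 512x512). Strassen reduces 8 recursive multiplications to 7 at each level.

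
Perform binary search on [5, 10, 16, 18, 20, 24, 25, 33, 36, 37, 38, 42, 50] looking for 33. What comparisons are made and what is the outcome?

Binary search for 33 in [5, 10, 16, 18, 20, 24, 25, 33, 36, 37, 38, 42, 50]:

lo=0, hi=12, mid=6, arr[mid]=25 -> 25 < 33, search right half
lo=7, hi=12, mid=9, arr[mid]=37 -> 37 > 33, search left half
lo=7, hi=8, mid=7, arr[mid]=33 -> Found target at index 7!

Binary search finds 33 at index 7 after 3 comparisons. The search repeatedly halves the search space by comparing with the middle element.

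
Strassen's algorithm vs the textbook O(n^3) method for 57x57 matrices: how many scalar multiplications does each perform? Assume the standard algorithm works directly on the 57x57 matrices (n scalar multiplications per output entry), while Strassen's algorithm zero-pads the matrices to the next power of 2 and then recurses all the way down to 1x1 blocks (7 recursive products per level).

Matrix multiplication for 57x57 matrices:

Strassen's algorithm requires power-of-2 dimensions. Pad 57x57 to 64x64 (next power of 2).

Standard algorithm: 57^3 = 185193 multiplications
Strassen's algorithm: 7^(log2(64)) = 7^6 = 117649 multiplications
Savings: 185193 - 117649 = 67544 multiplications

Standard: 185193 multiplications (57^3). Strassen: 117649 multiplications (7^6, after padding to 64x64). Strassen reduces 8 recursive multiplications to 7 at each level.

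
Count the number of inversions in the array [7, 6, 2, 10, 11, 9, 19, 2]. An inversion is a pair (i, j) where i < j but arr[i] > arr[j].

Finding inversions in [7, 6, 2, 10, 11, 9, 19, 2]:

(0, 1): arr[0]=7 > arr[1]=6
(0, 2): arr[0]=7 > arr[2]=2
(0, 7): arr[0]=7 > arr[7]=2
(1, 2): arr[1]=6 > arr[2]=2
(1, 7): arr[1]=6 > arr[7]=2
(3, 5): arr[3]=10 > arr[5]=9
(3, 7): arr[3]=10 > arr[7]=2
(4, 5): arr[4]=11 > arr[5]=9
(4, 7): arr[4]=11 > arr[7]=2
(5, 7): arr[5]=9 > arr[7]=2
(6, 7): arr[6]=19 > arr[7]=2

Total inversions: 11

The array has 11 inversion(s): (0,1), (0,2), (0,7), (1,2), (1,7), (3,5), (3,7), (4,5), (4,7), (5,7), (6,7). Each pair (i,j) satisfies i < j and arr[i] > arr[j].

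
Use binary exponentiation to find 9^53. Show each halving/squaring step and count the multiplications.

Computing 9^53 by squaring (build up from 9^1; each line after the first costs one multiplication):

9^1 = 9
9^2 = (9^1)^2 = 9^2 = 81
9^3 = 9 * 9^2 = 9 * 81 = 729
9^6 = (9^3)^2 = 729^2 = 531441
9^12 = (9^6)^2 = 531441^2 = 282429536481
9^13 = 9 * 9^12 = 9 * 282429536481 = 2541865828329
9^26 = (9^13)^2 = 2541865828329^2 = 6461081889226673298932241
9^52 = (9^26)^2 = 6461081889226673298932241^2 = 41745579179292917813953351511015323088870709282081
9^53 = 9 * 9^52 = 9 * 41745579179292917813953351511015323088870709282081 = 375710212613636260325580163599137907799836383538729

Result: 375710212613636260325580163599137907799836383538729
Multiplications needed: 8 (8 lines after 9^1)

9^53 = 375710212613636260325580163599137907799836383538729. Using exponentiation by squaring, this requires 8 multiplications. The key idea: if the exponent is even, square the half-power; if odd, multiply by the base once.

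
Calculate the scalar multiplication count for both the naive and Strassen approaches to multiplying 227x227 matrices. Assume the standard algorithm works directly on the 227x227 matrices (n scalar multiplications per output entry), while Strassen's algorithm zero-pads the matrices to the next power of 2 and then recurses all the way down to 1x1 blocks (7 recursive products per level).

Matrix multiplication for 227x227 matrices:

Strassen's algorithm requires power-of-2 dimensions. Pad 227x227 to 256x256 (next power of 2).

Standard algorithm: 227^3 = 11697083 multiplications
Strassen's algorithm: 7^(log2(256)) = 7^8 = 5764801 multiplications
Savings: 11697083 - 5764801 = 5932282 multiplications

Standard: 11697083 multiplications (227^3). Strassen: 5764801 multiplications (7^8, after padding to 256x256). Strassen reduces 8 recursive multiplications to 7 at each level.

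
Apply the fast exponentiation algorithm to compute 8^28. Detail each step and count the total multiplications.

Computing 8^28 by squaring (build up from 8^1; each line after the first costs one multiplication):

8^1 = 8
8^2 = (8^1)^2 = 8^2 = 64
8^3 = 8 * 8^2 = 8 * 64 = 512
8^6 = (8^3)^2 = 512^2 = 262144
8^7 = 8 * 8^6 = 8 * 262144 = 2097152
8^14 = (8^7)^2 = 2097152^2 = 4398046511104
8^28 = (8^14)^2 = 4398046511104^2 = 19342813113834066795298816

Result: 19342813113834066795298816
Multiplications needed: 6 (6 lines after 8^1)

8^28 = 19342813113834066795298816. Using exponentiation by squaring, this requires 6 multiplications. The key idea: if the exponent is even, square the half-power; if odd, multiply by the base once.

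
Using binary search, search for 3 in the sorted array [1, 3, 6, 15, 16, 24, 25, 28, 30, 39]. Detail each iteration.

Binary search for 3 in [1, 3, 6, 15, 16, 24, 25, 28, 30, 39]:

lo=0, hi=9, mid=4, arr[mid]=16 -> 16 > 3, search left half
lo=0, hi=3, mid=1, arr[mid]=3 -> Found target at index 1!

Binary search finds 3 at index 1 after 2 comparisons. The search repeatedly halves the search space by comparing with the middle element.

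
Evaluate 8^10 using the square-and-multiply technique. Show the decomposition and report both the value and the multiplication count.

Computing 8^10 by squaring (build up from 8^1; each line after the first costs one multiplication):

8^1 = 8
8^2 = (8^1)^2 = 8^2 = 64
8^4 = (8^2)^2 = 64^2 = 4096
8^5 = 8 * 8^4 = 8 * 4096 = 32768
8^10 = (8^5)^2 = 32768^2 = 1073741824

Result: 1073741824
Multiplications needed: 4 (4 lines after 8^1)

8^10 = 1073741824. Using exponentiation by squaring, this requires 4 multiplications. The key idea: if the exponent is even, square the half-power; if odd, multiply by the base once.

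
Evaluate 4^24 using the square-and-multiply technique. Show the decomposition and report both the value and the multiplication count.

Computing 4^24 by squaring (build up from 4^1; each line after the first costs one multiplication):

4^1 = 4
4^2 = (4^1)^2 = 4^2 = 16
4^3 = 4 * 4^2 = 4 * 16 = 64
4^6 = (4^3)^2 = 64^2 = 4096
4^12 = (4^6)^2 = 4096^2 = 16777216
4^24 = (4^12)^2 = 16777216^2 = 281474976710656

Result: 281474976710656
Multiplications needed: 5 (5 lines after 4^1)

4^24 = 281474976710656. Using exponentiation by squaring, this requires 5 multiplications. The key idea: if the exponent is even, square the half-power; if odd, multiply by the base once.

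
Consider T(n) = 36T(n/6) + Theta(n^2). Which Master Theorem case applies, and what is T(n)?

Master Theorem for T(n) = 36T(n/6) + O(n^2):

a = 36, b = 6, c = 2
log_b(a) = log_6(36) = 2.0000

Case 2: c = 2 = log_6(36) = 2.0000
T(n) = O(n^2 log n) = O(n^2 log n)

For T(n) = 36T(n/6) + O(n^2): log_6(36) = 2.0000. This is Case 2 of the Master Theorem (c = log_b(a), equal work at all levels), giving O(n^2 log n).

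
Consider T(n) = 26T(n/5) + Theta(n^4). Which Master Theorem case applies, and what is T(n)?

Master Theorem for T(n) = 26T(n/5) + O(n^4):

a = 26, b = 5, c = 4
log_b(a) = log_5(26) = 2.0244

Case 3: c = 4 > log_5(26) = 2.0244
T(n) = O(n^4) = O(n^4)

For T(n) = 26T(n/5) + O(n^4): log_5(26) = 2.0244. This is Case 3 of the Master Theorem (c > log_b(a), work dominated by root), giving O(n^4).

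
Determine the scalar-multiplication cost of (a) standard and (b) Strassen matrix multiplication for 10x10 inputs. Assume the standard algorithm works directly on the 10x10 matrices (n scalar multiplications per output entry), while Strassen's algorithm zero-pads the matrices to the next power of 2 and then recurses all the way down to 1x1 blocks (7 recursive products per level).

Matrix multiplication for 10x10 matrices:

Strassen's algorithm requires power-of-2 dimensions. Pad 10x10 to 16x16 (next power of 2).

Standard algorithm: 10^3 = 1000 multiplications
Strassen's algorithm: 7^(log2(16)) = 7^4 = 2401 multiplications
Difference: 1000 - 2401 = -1401 (Strassen uses MORE here due to padding overhead — for small or just-over-power-of-2 n, padding can outweigh the per-level savings)

Standard: 1000 multiplications (10^3). Strassen: 2401 multiplications (7^4, after padding to 16x16). Strassen reduces 8 recursive multiplications to 7 at each level.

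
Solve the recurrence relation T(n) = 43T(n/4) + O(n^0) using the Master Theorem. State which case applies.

Master Theorem for T(n) = 43T(n/4) + O(n^0):

a = 43, b = 4, c = 0
log_b(a) = log_4(43) = 2.7131

Case 1: c = 0 < log_4(43) = 2.7131
T(n) = O(n^(log_4 43))

For T(n) = 43T(n/4) + O(n^0): log_4(43) = 2.7131. This is Case 1 of the Master Theorem (c < log_b(a), work dominated by leaves), giving O(n^(log_4 43)).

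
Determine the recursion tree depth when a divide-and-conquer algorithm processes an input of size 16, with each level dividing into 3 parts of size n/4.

For divide and conquer with division factor 4:

Problem sizes at each level:
Level 0: 16
Level 1: 4
Level 2: 1

The root is level 0 and the size-1 base case is level 2 (the tree spans levels 0 through 2, i.e. 3 levels counting the root), so the depth is the number of divisions: log_4(16) = 2

The recursion tree depth is log_4(16) = 2. At each level, the problem size is divided by 4, so it takes 2 divisions to reduce to a base case of size 1. The algorithm makes 3 recursive calls at each level.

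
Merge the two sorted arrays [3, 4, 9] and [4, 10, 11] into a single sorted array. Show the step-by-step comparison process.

Merging process:

Compare 3 vs 4: take 3 from left. Merged: [3]
Compare 4 vs 4: take 4 from left. Merged: [3, 4]
Compare 9 vs 4: take 4 from right. Merged: [3, 4, 4]
Compare 9 vs 10: take 9 from left. Merged: [3, 4, 4, 9]
Append remaining from right: [10, 11]. Merged: [3, 4, 4, 9, 10, 11]

Final merged array: [3, 4, 4, 9, 10, 11]
Total comparisons: 4

The merged array is [3, 4, 4, 9, 10, 11], requiring 4 comparisons. The merge step runs in O(n) time where n is the total number of elements.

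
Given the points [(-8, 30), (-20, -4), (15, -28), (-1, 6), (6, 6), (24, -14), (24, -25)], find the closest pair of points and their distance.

Computing all pairwise distances among 7 points:

d((-8, 30), (-20, -4)) = 36.0555
d((-8, 30), (15, -28)) = 62.3939
d((-8, 30), (-1, 6)) = 25.0
d((-8, 30), (6, 6)) = 27.7849
d((-8, 30), (24, -14)) = 54.4059
d((-8, 30), (24, -25)) = 63.6318
d((-20, -4), (15, -28)) = 42.4382
d((-20, -4), (-1, 6)) = 21.4709
d((-20, -4), (6, 6)) = 27.8568
d((-20, -4), (24, -14)) = 45.1221
d((-20, -4), (24, -25)) = 48.7545
d((15, -28), (-1, 6)) = 37.5766
d((15, -28), (6, 6)) = 35.171
d((15, -28), (24, -14)) = 16.6433
d((15, -28), (24, -25)) = 9.4868
d((-1, 6), (6, 6)) = 7.0 <-- minimum
d((-1, 6), (24, -14)) = 32.0156
d((-1, 6), (24, -25)) = 39.8246
d((6, 6), (24, -14)) = 26.9072
d((6, 6), (24, -25)) = 35.8469
d((24, -14), (24, -25)) = 11.0

Closest pair: (-1, 6) and (6, 6) with distance 7.0

The closest pair is (-1, 6) and (6, 6) with Euclidean distance 7.0. For 7 points, brute-force pairwise comparison is shown above. For large n, the divide-and-conquer algorithm (sort by x, recurse on halves, check the dividing strip) achieves O(n log n).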